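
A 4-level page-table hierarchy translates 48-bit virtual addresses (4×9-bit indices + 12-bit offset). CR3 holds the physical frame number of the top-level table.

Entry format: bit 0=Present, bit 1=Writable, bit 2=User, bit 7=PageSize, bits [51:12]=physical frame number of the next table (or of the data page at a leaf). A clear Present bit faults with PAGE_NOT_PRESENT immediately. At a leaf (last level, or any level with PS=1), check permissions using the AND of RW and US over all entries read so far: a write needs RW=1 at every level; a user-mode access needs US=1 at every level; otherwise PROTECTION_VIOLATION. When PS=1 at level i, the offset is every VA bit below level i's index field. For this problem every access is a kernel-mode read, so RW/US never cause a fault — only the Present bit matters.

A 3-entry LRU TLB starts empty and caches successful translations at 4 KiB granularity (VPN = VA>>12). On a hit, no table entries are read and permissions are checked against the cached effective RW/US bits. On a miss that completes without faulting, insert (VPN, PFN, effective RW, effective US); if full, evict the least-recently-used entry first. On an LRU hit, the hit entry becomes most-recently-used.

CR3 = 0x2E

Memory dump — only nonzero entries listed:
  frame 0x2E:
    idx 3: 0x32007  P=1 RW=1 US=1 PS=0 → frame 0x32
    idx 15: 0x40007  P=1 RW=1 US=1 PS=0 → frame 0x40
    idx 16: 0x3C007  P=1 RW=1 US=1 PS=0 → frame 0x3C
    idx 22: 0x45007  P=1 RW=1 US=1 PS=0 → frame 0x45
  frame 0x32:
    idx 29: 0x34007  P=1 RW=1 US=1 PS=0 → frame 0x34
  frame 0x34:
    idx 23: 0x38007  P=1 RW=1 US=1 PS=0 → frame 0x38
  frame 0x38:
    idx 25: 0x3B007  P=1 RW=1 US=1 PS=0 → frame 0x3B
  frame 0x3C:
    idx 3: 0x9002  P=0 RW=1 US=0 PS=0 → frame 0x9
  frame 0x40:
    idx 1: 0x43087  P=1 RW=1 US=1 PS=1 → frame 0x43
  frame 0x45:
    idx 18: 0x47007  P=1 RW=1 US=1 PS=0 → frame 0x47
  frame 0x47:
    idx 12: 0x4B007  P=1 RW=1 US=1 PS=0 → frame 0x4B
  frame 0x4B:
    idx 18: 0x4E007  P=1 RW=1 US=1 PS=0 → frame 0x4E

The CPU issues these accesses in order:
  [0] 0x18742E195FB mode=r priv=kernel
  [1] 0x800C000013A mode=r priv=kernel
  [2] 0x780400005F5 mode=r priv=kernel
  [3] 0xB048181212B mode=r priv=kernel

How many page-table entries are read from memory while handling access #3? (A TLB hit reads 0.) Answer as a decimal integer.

Per-access translation:
#0 VA=0x18742E195FB (r,kernel):
  L0: frame=0x2E idx=3 entry=0x32007 [P=1 RW=1 US=1 PS=0]
  L1: frame=0x32 idx=29 entry=0x34007 [P=1 RW=1 US=1 PS=0]
  L2: frame=0x34 idx=23 entry=0x38007 [P=1 RW=1 US=1 PS=0]
  L3: frame=0x38 idx=25 entry=0x3B007 [P=1 RW=1 US=1 PS=0]
  → PA=0x3B5FB  (4 entries read)
#1 VA=0x800C000013A (r,kernel):
  L0: frame=0x2E idx=16 entry=0x3C007 [P=1 RW=1 US=1 PS=0]
  L1: frame=0x3C idx=3 entry=0x9002 [P=0 RW=1 US=0 PS=0]
  ⇒ fault: PAGE_NOT_PRESENT  — 2 lookups
#2 VA=0x780400005F5 (r,kernel):
  L0: frame=0x2E idx=15 entry=0x40007 [P=1 RW=1 US=1 PS=0]
  L1: frame=0x40 idx=1 entry=0x43087 [P=1 RW=1 US=1 PS=1]
  → PA=0x435F5 (huge @L1)  (2 entries read)
#3 VA=0xB048181212B (r,kernel):
  L0: frame=0x2E idx=22 entry=0x45007 [P=1 RW=1 US=1 PS=0]
  L1: frame=0x45 idx=18 entry=0x47007 [P=1 RW=1 US=1 PS=0]
  L2: frame=0x47 idx=12 entry=0x4B007 [P=1 RW=1 US=1 PS=0]
  L3: frame=0x4B idx=18 entry=0x4E007 [P=1 RW=1 US=1 PS=0]
  → PA=0x4E12B  (4 entries read)

Entries read for #3: 4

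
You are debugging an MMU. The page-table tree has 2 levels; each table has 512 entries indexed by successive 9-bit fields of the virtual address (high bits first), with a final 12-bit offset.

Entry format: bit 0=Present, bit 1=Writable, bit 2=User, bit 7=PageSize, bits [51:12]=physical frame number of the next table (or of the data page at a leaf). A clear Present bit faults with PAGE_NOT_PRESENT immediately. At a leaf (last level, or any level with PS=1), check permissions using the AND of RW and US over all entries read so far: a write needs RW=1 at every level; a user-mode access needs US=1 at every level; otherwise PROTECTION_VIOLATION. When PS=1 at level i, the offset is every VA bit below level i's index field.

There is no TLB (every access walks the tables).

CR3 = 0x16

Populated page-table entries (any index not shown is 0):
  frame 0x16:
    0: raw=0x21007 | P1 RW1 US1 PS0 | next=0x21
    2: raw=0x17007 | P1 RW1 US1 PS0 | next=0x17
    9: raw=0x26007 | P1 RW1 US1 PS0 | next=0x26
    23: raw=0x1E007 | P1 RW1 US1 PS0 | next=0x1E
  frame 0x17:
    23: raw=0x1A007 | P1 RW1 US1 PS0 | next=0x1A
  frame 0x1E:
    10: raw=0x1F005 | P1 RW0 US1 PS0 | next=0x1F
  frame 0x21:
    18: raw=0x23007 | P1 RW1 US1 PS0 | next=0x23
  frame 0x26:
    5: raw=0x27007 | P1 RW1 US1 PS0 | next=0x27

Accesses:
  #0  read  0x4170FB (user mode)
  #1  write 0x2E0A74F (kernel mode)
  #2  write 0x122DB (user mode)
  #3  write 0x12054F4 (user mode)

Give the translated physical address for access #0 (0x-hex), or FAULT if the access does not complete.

Trace:
#0 VA=0x4170FB (r,user):
  [0] read 0x16 idx=2: raw=0x17007 flags P=1 W=1 U=1 S=0
  [1] read 0x17 idx=23: raw=0x1A007 flags P=1 W=1 U=1 S=0
  ✓ 0x1A0FB  — 2 lookups
#1 VA=0x2E0A74F (w,kernel):
  [0] read 0x16 idx=23: raw=0x1E007 flags P=1 W=1 U=1 S=0
  [1] read 0x1E idx=10: raw=0x1F005 flags P=1 W=0 U=1 S=0
  → PROTECTION_VIOLATION  (2 entries read)
#2 VA=0x122DB (w,user):
  [0] read 0x16 idx=0: raw=0x21007 flags P=1 W=1 U=1 S=0
  [1] read 0x21 idx=18: raw=0x23007 flags P=1 W=1 U=1 S=0
  ✓ 0x232DB  — 2 lookups
#3 VA=0x12054F4 (w,user):
  [0] read 0x16 idx=9: raw=0x26007 flags P=1 W=1 U=1 S=0
  [1] read 0x26 idx=5: raw=0x27007 flags P=1 W=1 U=1 S=0
  ✓ 0x274F4  — 2 lookups

Access #0 PA: 0x1A0FB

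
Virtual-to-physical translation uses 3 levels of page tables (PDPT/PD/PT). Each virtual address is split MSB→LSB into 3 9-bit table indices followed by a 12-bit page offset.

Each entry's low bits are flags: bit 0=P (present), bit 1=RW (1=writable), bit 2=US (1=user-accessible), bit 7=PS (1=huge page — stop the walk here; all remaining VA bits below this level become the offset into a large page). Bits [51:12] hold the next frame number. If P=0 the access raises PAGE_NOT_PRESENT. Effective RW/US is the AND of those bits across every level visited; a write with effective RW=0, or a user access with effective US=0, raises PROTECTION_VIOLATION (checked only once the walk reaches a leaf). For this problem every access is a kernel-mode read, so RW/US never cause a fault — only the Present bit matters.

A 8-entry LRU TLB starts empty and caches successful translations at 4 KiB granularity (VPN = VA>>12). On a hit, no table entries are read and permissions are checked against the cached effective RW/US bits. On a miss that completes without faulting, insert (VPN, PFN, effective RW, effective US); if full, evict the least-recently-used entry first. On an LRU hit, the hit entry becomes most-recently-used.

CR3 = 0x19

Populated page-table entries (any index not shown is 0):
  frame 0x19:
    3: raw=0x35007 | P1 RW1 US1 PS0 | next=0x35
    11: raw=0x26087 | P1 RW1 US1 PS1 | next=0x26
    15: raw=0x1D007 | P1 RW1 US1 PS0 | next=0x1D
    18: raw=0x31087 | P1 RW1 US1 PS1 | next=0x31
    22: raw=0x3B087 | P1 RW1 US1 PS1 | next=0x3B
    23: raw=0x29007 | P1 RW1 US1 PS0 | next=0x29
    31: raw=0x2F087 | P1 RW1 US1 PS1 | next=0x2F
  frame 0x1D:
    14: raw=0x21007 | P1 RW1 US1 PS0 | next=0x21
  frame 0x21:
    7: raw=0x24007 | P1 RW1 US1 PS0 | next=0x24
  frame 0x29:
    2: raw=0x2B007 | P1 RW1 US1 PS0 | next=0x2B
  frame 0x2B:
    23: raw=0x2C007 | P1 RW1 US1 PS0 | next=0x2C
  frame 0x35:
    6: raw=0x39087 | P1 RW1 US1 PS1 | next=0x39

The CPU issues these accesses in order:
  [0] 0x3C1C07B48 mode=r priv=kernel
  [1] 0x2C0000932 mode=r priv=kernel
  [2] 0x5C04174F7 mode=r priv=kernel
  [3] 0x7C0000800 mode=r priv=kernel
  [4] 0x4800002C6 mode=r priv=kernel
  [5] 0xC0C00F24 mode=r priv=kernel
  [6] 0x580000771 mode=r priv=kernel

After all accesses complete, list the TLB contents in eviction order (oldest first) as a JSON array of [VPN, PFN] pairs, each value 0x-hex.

Trace:
#0 VA=0x3C1C07B48 (r,kernel):
  [0] read 0x19 idx=15: raw=0x1D007 flags P=1 W=1 U=1 S=0
  [1] read 0x1D idx=14: raw=0x21007 flags P=1 W=1 U=1 S=0
  [2] read 0x21 idx=7: raw=0x24007 flags P=1 W=1 U=1 S=0
  ⇒ phys 0x24B48  [3 reads]
#1 VA=0x2C0000932 (r,kernel):
  [0] read 0x19 idx=11: raw=0x26087 flags P=1 W=1 U=1 S=1
  ⇒ phys 0x26932 (huge @L0)  [1 reads]
#2 VA=0x5C04174F7 (r,kernel):
  [0] read 0x19 idx=23: raw=0x29007 flags P=1 W=1 U=1 S=0
  [1] read 0x29 idx=2: raw=0x2B007 flags P=1 W=1 U=1 S=0
  [2] read 0x2B idx=23: raw=0x2C007 flags P=1 W=1 U=1 S=0
  ⇒ phys 0x2C4F7  [3 reads]
#3 VA=0x7C0000800 (r,kernel):
  [0] read 0x19 idx=31: raw=0x2F087 flags P=1 W=1 U=1 S=1
  ⇒ phys 0x2F800 (huge @L0)  [1 reads]
#4 VA=0x4800002C6 (r,kernel):
  [0] read 0x19 idx=18: raw=0x31087 flags P=1 W=1 U=1 S=1
  ⇒ phys 0x312C6 (huge @L0)  [1 reads]
#5 VA=0xC0C00F24 (r,kernel):
  [0] read 0x19 idx=3: raw=0x35007 flags P=1 W=1 U=1 S=0
  [1] read 0x35 idx=6: raw=0x39087 flags P=1 W=1 U=1 S=1
  ⇒ phys 0x39F24 (huge @L1)  [2 reads]
#6 VA=0x580000771 (r,kernel):
  [0] read 0x19 idx=22: raw=0x3B087 flags P=1 W=1 U=1 S=1
  ⇒ phys 0x3B771 (huge @L0)  [1 reads]

TLB: [["0x3C1C07", "0x24"], ["0x2C0000", "0x26"], ["0x5C0417", "0x2C"], ["0x7C0000", "0x2F"], ["0x480000", "0x31"], ["0xC0C00", "0x39"], ["0x580000", "0x3B"]]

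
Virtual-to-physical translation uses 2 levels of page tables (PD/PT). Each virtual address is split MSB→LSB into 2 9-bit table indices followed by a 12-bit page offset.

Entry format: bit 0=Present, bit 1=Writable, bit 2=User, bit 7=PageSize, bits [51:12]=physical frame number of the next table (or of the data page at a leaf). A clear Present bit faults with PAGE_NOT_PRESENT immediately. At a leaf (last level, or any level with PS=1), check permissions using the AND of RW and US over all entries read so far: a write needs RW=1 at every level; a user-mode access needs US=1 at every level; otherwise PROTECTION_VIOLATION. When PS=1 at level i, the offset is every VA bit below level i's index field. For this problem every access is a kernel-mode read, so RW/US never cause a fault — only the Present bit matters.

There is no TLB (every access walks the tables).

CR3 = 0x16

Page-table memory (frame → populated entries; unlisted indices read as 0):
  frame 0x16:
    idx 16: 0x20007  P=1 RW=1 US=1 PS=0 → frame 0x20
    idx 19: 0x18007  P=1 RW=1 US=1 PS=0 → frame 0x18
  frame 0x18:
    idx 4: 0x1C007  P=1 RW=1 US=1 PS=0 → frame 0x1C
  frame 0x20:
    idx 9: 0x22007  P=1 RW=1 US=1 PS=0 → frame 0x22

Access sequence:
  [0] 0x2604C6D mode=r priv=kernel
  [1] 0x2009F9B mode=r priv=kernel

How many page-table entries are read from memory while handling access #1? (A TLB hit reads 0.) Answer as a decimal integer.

Per-access translation:
#0 VA=0x2604C6D (r,kernel):
  [0] read 0x16 idx=19: raw=0x18007 flags P=1 W=1 U=1 S=0
  [1] read 0x18 idx=4: raw=0x1C007 flags P=1 W=1 U=1 S=0
  ✓ 0x1CC6D  — 2 lookups
#1 VA=0x2009F9B (r,kernel):
  [0] read 0x16 idx=16: raw=0x20007 flags P=1 W=1 U=1 S=0
  [1] read 0x20 idx=9: raw=0x22007 flags P=1 W=1 U=1 S=0
  ✓ 0x22F9B  — 2 lookups

Entries read for #1: 2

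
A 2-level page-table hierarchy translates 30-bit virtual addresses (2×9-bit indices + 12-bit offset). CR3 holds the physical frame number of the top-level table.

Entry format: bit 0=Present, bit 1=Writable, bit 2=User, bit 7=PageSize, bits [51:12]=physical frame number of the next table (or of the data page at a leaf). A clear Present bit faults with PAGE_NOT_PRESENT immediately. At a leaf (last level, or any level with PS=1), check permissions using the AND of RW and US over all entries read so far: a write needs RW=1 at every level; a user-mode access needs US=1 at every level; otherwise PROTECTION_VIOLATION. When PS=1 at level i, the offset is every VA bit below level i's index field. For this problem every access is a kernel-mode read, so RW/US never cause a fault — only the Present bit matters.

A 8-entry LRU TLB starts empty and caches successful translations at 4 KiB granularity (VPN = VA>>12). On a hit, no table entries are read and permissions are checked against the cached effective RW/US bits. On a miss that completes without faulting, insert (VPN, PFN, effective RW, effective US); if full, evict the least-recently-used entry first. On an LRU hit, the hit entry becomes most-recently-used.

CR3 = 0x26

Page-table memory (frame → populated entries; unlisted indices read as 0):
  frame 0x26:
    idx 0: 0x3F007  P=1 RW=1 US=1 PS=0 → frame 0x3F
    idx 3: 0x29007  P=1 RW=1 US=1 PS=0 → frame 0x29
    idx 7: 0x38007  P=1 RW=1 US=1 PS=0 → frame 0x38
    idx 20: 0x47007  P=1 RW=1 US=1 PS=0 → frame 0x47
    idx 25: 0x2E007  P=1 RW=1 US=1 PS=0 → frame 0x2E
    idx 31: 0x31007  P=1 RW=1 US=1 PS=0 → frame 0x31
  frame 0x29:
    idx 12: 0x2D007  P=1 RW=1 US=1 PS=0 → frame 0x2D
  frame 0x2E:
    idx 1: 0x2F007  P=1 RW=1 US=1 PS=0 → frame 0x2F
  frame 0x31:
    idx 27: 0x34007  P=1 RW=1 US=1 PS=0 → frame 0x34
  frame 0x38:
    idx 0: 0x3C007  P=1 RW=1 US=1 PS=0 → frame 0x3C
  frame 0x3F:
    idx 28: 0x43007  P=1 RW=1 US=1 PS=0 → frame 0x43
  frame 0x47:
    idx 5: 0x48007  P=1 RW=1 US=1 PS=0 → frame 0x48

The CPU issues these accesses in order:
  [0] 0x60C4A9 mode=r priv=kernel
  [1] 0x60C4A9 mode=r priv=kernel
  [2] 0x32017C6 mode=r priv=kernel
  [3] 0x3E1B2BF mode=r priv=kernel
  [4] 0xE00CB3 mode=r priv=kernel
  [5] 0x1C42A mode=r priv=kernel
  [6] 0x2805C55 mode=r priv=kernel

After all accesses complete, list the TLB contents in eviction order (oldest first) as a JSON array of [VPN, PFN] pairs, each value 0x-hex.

Per-access translation:
#0 VA=0x60C4A9 (r,kernel):
  L0 @0x26[3] → 0x29007  P=1,RW=1,US=1,PS=0
  L1 @0x29[12] → 0x2D007  P=1,RW=1,US=1,PS=0
  ⇒ phys 0x2D4A9  [2 reads]
#1 VA=0x60C4A9 (r,kernel):
  TLB hit vpn=0x60C → PA=0x2D4A9
#2 VA=0x32017C6 (r,kernel):
  L0 @0x26[25] → 0x2E007  P=1,RW=1,US=1,PS=0
  L1 @0x2E[1] → 0x2F007  P=1,RW=1,US=1,PS=0
  ⇒ phys 0x2F7C6  [2 reads]
#3 VA=0x3E1B2BF (r,kernel):
  L0 @0x26[31] → 0x31007  P=1,RW=1,US=1,PS=0
  L1 @0x31[27] → 0x34007  P=1,RW=1,US=1,PS=0
  ⇒ phys 0x342BF  [2 reads]
#4 VA=0xE00CB3 (r,kernel):
  L0 @0x26[7] → 0x38007  P=1,RW=1,US=1,PS=0
  L1 @0x38[0] → 0x3C007  P=1,RW=1,US=1,PS=0
  ⇒ phys 0x3CCB3  [2 reads]
#5 VA=0x1C42A (r,kernel):
  L0 @0x26[0] → 0x3F007  P=1,RW=1,US=1,PS=0
  L1 @0x3F[28] → 0x43007  P=1,RW=1,US=1,PS=0
  ⇒ phys 0x4342A  [2 reads]
#6 VA=0x2805C55 (r,kernel):
  L0 @0x26[20] → 0x47007  P=1,RW=1,US=1,PS=0
  L1 @0x47[5] → 0x48007  P=1,RW=1,US=1,PS=0
  ⇒ phys 0x48C55  [2 reads]

TLB: [["0x60C", "0x2D"], ["0x3201", "0x2F"], ["0x3E1B", "0x34"], ["0xE00", "0x3C"], ["0x1C", "0x43"], ["0x2805", "0x48"]]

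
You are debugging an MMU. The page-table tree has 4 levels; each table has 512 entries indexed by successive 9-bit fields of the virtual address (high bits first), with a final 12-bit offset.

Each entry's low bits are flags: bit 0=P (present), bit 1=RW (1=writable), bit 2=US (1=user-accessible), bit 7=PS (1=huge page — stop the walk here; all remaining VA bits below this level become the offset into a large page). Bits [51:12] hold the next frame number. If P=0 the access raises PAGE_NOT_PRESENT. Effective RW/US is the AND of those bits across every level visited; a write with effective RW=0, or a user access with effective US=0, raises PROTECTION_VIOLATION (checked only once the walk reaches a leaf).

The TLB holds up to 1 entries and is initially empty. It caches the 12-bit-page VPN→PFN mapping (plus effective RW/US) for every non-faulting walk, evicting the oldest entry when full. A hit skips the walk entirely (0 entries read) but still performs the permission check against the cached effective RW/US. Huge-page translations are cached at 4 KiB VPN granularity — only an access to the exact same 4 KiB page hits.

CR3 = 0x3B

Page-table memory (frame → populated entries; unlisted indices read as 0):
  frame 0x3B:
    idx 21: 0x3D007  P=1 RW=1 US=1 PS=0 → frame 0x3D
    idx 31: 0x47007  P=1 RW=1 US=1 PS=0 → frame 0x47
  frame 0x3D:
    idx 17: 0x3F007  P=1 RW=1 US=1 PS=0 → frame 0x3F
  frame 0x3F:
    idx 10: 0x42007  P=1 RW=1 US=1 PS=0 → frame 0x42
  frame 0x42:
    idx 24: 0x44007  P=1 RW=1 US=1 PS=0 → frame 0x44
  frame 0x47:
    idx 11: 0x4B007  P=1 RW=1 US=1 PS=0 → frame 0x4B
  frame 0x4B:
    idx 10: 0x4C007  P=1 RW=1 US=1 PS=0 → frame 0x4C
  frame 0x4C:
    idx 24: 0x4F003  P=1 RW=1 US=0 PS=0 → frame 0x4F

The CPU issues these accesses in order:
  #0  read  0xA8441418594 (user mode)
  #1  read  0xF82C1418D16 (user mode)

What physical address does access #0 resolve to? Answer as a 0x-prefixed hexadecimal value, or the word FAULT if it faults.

Trace:
#0 VA=0xA8441418594 (r,user):
  [0] read 0x3B idx=21: raw=0x3D007 flags P=1 W=1 U=1 S=0
  [1] read 0x3D idx=17: raw=0x3F007 flags P=1 W=1 U=1 S=0
  [2] read 0x3F idx=10: raw=0x42007 flags P=1 W=1 U=1 S=0
  [3] read 0x42 idx=24: raw=0x44007 flags P=1 W=1 U=1 S=0
  ⇒ phys 0x44594  [4 reads]
#1 VA=0xF82C1418D16 (r,user):
  [0] read 0x3B idx=31: raw=0x47007 flags P=1 W=1 U=1 S=0
  [1] read 0x47 idx=11: raw=0x4B007 flags P=1 W=1 U=1 S=0
  [2] read 0x4B idx=10: raw=0x4C007 flags P=1 W=1 U=1 S=0
  [3] read 0x4C idx=24: raw=0x4F003 flags P=1 W=1 U=0 S=0
  ⇒ fault: PROTECTION_VIOLATION  — 4 lookups

Access #0 PA: 0x44594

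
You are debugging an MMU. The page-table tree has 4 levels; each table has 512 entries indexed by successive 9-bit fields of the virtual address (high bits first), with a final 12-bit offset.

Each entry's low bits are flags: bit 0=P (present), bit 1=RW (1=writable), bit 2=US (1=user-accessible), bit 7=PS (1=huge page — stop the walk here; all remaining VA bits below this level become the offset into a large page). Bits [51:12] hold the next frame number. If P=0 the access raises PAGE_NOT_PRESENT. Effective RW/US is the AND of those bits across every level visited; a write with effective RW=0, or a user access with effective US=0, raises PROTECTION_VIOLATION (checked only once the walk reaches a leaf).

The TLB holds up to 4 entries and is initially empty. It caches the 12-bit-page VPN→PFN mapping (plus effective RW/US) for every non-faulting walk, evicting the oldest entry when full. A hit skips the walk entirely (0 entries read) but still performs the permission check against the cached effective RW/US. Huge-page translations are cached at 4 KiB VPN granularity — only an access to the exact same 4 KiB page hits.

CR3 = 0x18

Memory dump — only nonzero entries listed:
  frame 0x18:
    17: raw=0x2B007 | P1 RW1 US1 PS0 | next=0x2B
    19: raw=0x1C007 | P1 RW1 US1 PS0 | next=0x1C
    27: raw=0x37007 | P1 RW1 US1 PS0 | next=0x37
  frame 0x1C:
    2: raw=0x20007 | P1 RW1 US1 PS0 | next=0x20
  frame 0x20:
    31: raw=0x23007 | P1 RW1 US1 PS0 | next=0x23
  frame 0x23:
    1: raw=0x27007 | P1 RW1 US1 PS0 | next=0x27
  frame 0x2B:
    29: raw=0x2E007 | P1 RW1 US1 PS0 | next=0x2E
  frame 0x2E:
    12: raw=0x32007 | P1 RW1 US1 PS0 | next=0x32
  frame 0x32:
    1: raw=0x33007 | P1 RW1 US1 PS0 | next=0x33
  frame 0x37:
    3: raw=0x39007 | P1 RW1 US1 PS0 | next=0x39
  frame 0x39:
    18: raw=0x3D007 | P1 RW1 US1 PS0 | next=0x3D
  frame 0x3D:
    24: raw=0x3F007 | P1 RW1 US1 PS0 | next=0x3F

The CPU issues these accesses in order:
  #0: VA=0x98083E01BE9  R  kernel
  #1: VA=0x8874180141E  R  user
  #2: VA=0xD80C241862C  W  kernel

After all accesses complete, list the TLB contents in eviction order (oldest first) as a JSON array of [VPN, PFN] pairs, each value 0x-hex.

Trace:
#0 VA=0x98083E01BE9 (r,kernel):
  [0] read 0x18 idx=19: raw=0x1C007 flags P=1 W=1 U=1 S=0
  [1] read 0x1C idx=2: raw=0x20007 flags P=1 W=1 U=1 S=0
  [2] read 0x20 idx=31: raw=0x23007 flags P=1 W=1 U=1 S=0
  [3] read 0x23 idx=1: raw=0x27007 flags P=1 W=1 U=1 S=0
  → PA=0x27BE9  (4 entries read)
#1 VA=0x8874180141E (r,user):
  [0] read 0x18 idx=17: raw=0x2B007 flags P=1 W=1 U=1 S=0
  [1] read 0x2B idx=29: raw=0x2E007 flags P=1 W=1 U=1 S=0
  [2] read 0x2E idx=12: raw=0x32007 flags P=1 W=1 U=1 S=0
  [3] read 0x32 idx=1: raw=0x33007 flags P=1 W=1 U=1 S=0
  → PA=0x3341E  (4 entries read)
#2 VA=0xD80C241862C (w,kernel):
  [0] read 0x18 idx=27: raw=0x37007 flags P=1 W=1 U=1 S=0
  [1] read 0x37 idx=3: raw=0x39007 flags P=1 W=1 U=1 S=0
  [2] read 0x39 idx=18: raw=0x3D007 flags P=1 W=1 U=1 S=0
  [3] read 0x3D idx=24: raw=0x3F007 flags P=1 W=1 U=1 S=0
  → PA=0x3F62C  (4 entries read)

TLB: [["0x98083E01", "0x27"], ["0x88741801", "0x33"], ["0xD80C2418", "0x3F"]]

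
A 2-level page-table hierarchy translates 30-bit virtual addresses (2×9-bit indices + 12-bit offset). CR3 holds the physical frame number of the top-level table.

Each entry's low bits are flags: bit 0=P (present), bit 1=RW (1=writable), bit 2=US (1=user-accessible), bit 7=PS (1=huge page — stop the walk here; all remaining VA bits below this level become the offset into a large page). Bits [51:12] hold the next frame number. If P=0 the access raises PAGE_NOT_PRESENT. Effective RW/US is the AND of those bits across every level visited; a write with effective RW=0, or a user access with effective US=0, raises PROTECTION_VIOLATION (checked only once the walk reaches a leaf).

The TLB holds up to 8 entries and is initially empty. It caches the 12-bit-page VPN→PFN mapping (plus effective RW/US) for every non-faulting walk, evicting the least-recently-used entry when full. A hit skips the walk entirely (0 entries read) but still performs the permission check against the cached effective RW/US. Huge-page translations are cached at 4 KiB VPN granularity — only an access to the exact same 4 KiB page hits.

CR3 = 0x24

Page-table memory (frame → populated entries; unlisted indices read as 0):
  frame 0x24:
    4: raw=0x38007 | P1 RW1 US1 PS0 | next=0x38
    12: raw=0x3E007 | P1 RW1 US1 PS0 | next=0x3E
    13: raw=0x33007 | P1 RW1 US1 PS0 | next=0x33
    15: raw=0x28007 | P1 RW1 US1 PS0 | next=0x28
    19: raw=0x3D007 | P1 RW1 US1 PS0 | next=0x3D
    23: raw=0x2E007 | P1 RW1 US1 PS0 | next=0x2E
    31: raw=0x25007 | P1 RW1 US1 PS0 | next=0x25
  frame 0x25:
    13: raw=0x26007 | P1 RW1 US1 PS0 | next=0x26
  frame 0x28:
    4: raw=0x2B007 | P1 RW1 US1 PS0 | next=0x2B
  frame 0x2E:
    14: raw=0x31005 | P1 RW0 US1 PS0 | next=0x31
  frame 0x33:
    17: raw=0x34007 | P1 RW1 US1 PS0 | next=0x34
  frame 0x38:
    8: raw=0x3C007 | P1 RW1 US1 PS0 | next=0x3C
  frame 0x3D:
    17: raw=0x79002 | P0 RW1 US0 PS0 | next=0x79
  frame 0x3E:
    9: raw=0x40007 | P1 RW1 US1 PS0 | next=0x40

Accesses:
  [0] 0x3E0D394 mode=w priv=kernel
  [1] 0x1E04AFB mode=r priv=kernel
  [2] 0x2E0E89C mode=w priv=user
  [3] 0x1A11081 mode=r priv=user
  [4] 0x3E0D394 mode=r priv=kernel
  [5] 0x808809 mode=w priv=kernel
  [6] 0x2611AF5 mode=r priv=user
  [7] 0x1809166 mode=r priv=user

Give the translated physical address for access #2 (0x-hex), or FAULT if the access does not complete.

Walk each access:
#0 VA=0x3E0D394 (w,kernel):
  [0] read 0x24 idx=31: raw=0x25007 flags P=1 W=1 U=1 S=0
  [1] read 0x25 idx=13: raw=0x26007 flags P=1 W=1 U=1 S=0
  ✓ 0x26394  — 2 lookups
#1 VA=0x1E04AFB (r,kernel):
  [0] read 0x24 idx=15: raw=0x28007 flags P=1 W=1 U=1 S=0
  [1] read 0x28 idx=4: raw=0x2B007 flags P=1 W=1 U=1 S=0
  ✓ 0x2BAFB  — 2 lookups
#2 VA=0x2E0E89C (w,user):
  [0] read 0x24 idx=23: raw=0x2E007 flags P=1 W=1 U=1 S=0
  [1] read 0x2E idx=14: raw=0x31005 flags P=1 W=0 U=1 S=0
  ✗ PROTECTION_VIOLATION  [2 reads]
#3 VA=0x1A11081 (r,user):
  [0] read 0x24 idx=13: raw=0x33007 flags P=1 W=1 U=1 S=0
  [1] read 0x33 idx=17: raw=0x34007 flags P=1 W=1 U=1 S=0
  ✓ 0x34081  — 2 lookups
#4 VA=0x3E0D394 (r,kernel):
  TLB hit vpn=0x3E0D → PA=0x26394
#5 VA=0x808809 (w,kernel):
  [0] read 0x24 idx=4: raw=0x38007 flags P=1 W=1 U=1 S=0
  [1] read 0x38 idx=8: raw=0x3C007 flags P=1 W=1 U=1 S=0
  ✓ 0x3C809  — 2 lookups
#6 VA=0x2611AF5 (r,user):
  [0] read 0x24 idx=19: raw=0x3D007 flags P=1 W=1 U=1 S=0
  [1] read 0x3D idx=17: raw=0x79002 flags P=0 W=1 U=0 S=0
  ✗ PAGE_NOT_PRESENT  [2 reads]
#7 VA=0x1809166 (r,user):
  [0] read 0x24 idx=12: raw=0x3E007 flags P=1 W=1 U=1 S=0
  [1] read 0x3E idx=9: raw=0x40007 flags P=1 W=1 U=1 S=0
  ✓ 0x40166  — 2 lookups

Access #2 PA: FAULT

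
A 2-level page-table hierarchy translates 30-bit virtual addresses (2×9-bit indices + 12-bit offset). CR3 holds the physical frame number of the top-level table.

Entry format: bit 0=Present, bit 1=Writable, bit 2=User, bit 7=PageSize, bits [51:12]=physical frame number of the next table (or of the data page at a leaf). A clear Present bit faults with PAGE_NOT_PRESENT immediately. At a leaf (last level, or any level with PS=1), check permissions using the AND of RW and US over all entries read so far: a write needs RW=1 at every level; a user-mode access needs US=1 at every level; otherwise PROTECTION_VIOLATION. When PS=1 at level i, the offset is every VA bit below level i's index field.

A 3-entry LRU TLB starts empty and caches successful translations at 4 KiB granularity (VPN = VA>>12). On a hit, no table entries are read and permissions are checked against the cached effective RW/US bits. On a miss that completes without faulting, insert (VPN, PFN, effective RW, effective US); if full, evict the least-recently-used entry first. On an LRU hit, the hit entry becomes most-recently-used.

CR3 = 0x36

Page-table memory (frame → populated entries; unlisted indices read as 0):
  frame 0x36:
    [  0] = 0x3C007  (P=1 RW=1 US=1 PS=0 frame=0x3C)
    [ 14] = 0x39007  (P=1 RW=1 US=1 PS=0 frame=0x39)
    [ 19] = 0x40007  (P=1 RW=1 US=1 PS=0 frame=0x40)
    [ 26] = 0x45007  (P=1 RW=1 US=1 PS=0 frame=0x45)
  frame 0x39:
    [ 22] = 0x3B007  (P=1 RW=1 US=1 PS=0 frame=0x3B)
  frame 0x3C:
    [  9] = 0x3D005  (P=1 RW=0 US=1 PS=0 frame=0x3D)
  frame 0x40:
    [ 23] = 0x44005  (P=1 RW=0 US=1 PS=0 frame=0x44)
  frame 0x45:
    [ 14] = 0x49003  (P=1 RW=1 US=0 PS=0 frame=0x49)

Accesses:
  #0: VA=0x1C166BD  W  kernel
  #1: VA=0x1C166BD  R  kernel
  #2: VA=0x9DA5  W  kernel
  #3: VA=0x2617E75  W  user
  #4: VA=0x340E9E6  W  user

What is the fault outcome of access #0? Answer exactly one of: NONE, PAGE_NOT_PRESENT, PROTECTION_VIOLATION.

Trace:
#0 VA=0x1C166BD (w,kernel):
  L0 @0x36[14] → 0x39007  P=1,RW=1,US=1,PS=0
  L1 @0x39[22] → 0x3B007  P=1,RW=1,US=1,PS=0
  ✓ 0x3B6BD  — 2 lookups
#1 VA=0x1C166BD (r,kernel):
  TLB hit vpn=0x1C16 → PA=0x3B6BD
#2 VA=0x9DA5 (w,kernel):
  L0 @0x36[0] → 0x3C007  P=1,RW=1,US=1,PS=0
  L1 @0x3C[9] → 0x3D005  P=1,RW=0,US=1,PS=0
  ✗ PROTECTION_VIOLATION  [2 reads]
#3 VA=0x2617E75 (w,user):
  L0 @0x36[19] → 0x40007  P=1,RW=1,US=1,PS=0
  L1 @0x40[23] → 0x44005  P=1,RW=0,US=1,PS=0
  ✗ PROTECTION_VIOLATION  [2 reads]
#4 VA=0x340E9E6 (w,user):
  L0 @0x36[26] → 0x45007  P=1,RW=1,US=1,PS=0
  L1 @0x45[14] → 0x49003  P=1,RW=1,US=0,PS=0
  ✗ PROTECTION_VIOLATION  [2 reads]

Access #0 fault: NONE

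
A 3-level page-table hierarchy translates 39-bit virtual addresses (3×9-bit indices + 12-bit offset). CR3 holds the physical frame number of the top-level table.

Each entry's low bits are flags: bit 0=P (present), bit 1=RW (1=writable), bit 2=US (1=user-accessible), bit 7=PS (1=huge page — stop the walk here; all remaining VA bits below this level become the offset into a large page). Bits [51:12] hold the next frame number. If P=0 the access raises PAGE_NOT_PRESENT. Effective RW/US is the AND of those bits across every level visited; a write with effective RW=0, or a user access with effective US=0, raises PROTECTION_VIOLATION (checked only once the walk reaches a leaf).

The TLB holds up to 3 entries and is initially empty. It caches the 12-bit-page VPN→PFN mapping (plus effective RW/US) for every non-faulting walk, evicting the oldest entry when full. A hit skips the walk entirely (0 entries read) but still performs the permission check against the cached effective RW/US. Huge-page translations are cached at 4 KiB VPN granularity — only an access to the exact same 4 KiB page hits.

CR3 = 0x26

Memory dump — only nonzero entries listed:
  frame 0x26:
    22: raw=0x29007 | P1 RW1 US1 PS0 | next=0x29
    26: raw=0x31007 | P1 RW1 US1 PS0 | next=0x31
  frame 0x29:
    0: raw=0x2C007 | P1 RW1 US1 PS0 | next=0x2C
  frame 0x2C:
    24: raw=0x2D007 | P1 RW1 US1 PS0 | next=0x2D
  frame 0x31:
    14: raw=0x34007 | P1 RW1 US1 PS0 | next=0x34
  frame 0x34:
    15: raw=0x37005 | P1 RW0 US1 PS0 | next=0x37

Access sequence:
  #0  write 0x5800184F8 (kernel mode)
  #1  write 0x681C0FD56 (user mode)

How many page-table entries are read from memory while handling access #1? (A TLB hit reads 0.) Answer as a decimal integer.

Per-access translation:
#0 VA=0x5800184F8 (w,kernel):
  lvl0: tbl 0x26, slot 22 ⇒ 0x29007 (P1/RW1/US1/PS0)
  lvl1: tbl 0x29, slot 0 ⇒ 0x2C007 (P1/RW1/US1/PS0)
  lvl2: tbl 0x2C, slot 24 ⇒ 0x2D007 (P1/RW1/US1/PS0)
  ⇒ phys 0x2D4F8  [3 reads]
#1 VA=0x681C0FD56 (w,user):
  lvl0: tbl 0x26, slot 26 ⇒ 0x31007 (P1/RW1/US1/PS0)
  lvl1: tbl 0x31, slot 14 ⇒ 0x34007 (P1/RW1/US1/PS0)
  lvl2: tbl 0x34, slot 15 ⇒ 0x37005 (P1/RW0/US1/PS0)
  ⇒ fault: PROTECTION_VIOLATION  — 3 lookups

Entries read for #1: 3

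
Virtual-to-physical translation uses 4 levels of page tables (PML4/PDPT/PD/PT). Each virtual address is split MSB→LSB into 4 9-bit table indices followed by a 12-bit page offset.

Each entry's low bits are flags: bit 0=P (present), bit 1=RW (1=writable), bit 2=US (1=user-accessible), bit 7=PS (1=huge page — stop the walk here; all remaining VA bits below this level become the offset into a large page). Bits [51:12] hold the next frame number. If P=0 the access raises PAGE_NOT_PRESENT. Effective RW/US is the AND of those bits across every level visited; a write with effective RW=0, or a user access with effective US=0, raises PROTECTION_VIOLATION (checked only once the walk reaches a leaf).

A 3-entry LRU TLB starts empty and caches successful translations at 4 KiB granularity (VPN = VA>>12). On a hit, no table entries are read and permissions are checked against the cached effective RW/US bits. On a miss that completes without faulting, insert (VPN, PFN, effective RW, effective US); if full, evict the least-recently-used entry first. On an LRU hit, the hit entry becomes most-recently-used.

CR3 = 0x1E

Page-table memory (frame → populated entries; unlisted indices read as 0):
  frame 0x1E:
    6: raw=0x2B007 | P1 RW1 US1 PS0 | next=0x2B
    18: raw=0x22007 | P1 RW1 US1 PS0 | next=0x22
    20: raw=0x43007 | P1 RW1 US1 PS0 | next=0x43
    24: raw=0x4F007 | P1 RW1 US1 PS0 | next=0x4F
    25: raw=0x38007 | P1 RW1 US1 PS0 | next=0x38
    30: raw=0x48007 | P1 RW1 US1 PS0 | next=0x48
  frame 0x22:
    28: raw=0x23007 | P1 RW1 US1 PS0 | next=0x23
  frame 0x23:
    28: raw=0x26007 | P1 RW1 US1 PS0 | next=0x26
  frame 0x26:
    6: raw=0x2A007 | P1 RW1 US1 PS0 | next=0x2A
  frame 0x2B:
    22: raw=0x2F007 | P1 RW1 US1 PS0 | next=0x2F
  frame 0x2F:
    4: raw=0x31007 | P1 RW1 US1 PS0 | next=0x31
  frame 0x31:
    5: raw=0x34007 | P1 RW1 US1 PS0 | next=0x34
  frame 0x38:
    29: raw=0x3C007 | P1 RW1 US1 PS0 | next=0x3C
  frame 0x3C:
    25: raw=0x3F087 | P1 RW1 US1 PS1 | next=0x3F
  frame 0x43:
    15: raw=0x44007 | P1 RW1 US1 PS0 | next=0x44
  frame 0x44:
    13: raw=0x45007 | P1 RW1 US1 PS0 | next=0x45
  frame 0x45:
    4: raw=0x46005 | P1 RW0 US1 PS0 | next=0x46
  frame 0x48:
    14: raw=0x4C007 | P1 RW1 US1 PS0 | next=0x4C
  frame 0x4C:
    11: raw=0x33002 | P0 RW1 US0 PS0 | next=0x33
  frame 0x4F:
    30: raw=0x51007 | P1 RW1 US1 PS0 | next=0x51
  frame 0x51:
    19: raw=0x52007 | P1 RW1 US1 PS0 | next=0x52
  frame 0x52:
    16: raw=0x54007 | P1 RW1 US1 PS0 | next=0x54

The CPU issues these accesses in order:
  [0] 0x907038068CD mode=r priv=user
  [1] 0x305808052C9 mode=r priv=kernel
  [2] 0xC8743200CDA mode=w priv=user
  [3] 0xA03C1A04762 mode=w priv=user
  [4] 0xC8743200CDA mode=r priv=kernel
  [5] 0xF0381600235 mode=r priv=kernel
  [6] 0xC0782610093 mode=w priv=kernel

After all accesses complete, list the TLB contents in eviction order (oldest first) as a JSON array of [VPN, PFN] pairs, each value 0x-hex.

Trace:
#0 VA=0x907038068CD (r,user):
  lvl0: tbl 0x1E, slot 18 ⇒ 0x22007 (P1/RW1/US1/PS0)
  lvl1: tbl 0x22, slot 28 ⇒ 0x23007 (P1/RW1/US1/PS0)
  lvl2: tbl 0x23, slot 28 ⇒ 0x26007 (P1/RW1/US1/PS0)
  lvl3: tbl 0x26, slot 6 ⇒ 0x2A007 (P1/RW1/US1/PS0)
  ✓ 0x2A8CD  — 4 lookups
#1 VA=0x305808052C9 (r,kernel):
  lvl0: tbl 0x1E, slot 6 ⇒ 0x2B007 (P1/RW1/US1/PS0)
  lvl1: tbl 0x2B, slot 22 ⇒ 0x2F007 (P1/RW1/US1/PS0)
  lvl2: tbl 0x2F, slot 4 ⇒ 0x31007 (P1/RW1/US1/PS0)
  lvl3: tbl 0x31, slot 5 ⇒ 0x34007 (P1/RW1/US1/PS0)
  ✓ 0x342C9  — 4 lookups
#2 VA=0xC8743200CDA (w,user):
  lvl0: tbl 0x1E, slot 25 ⇒ 0x38007 (P1/RW1/US1/PS0)
  lvl1: tbl 0x38, slot 29 ⇒ 0x3C007 (P1/RW1/US1/PS0)
  lvl2: tbl 0x3C, slot 25 ⇒ 0x3F087 (P1/RW1/US1/PS1)
  ✓ 0x3FCDA (huge @L2)  — 3 lookups
#3 VA=0xA03C1A04762 (w,user):
  lvl0: tbl 0x1E, slot 20 ⇒ 0x43007 (P1/RW1/US1/PS0)
  lvl1: tbl 0x43, slot 15 ⇒ 0x44007 (P1/RW1/US1/PS0)
  lvl2: tbl 0x44, slot 13 ⇒ 0x45007 (P1/RW1/US1/PS0)
  lvl3: tbl 0x45, slot 4 ⇒ 0x46005 (P1/RW0/US1/PS0)
  → PROTECTION_VIOLATION  (4 entries read)
#4 VA=0xC8743200CDA (r,kernel):
  TLB hit vpn=0xC8743200 → PA=0x3FCDA
#5 VA=0xF0381600235 (r,kernel):
  lvl0: tbl 0x1E, slot 30 ⇒ 0x48007 (P1/RW1/US1/PS0)
  lvl1: tbl 0x48, slot 14 ⇒ 0x4C007 (P1/RW1/US1/PS0)
  lvl2: tbl 0x4C, slot 11 ⇒ 0x33002 (P0/RW1/US0/PS0)
  → PAGE_NOT_PRESENT  (3 entries read)
#6 VA=0xC0782610093 (w,kernel):
  lvl0: tbl 0x1E, slot 24 ⇒ 0x4F007 (P1/RW1/US1/PS0)
  lvl1: tbl 0x4F, slot 30 ⇒ 0x51007 (P1/RW1/US1/PS0)
  lvl2: tbl 0x51, slot 19 ⇒ 0x52007 (P1/RW1/US1/PS0)
  lvl3: tbl 0x52, slot 16 ⇒ 0x54007 (P1/RW1/US1/PS0)
  ✓ 0x54093  — 4 lookups

TLB: [["0x30580805", "0x34"], ["0xC8743200", "0x3F"], ["0xC0782610", "0x54"]]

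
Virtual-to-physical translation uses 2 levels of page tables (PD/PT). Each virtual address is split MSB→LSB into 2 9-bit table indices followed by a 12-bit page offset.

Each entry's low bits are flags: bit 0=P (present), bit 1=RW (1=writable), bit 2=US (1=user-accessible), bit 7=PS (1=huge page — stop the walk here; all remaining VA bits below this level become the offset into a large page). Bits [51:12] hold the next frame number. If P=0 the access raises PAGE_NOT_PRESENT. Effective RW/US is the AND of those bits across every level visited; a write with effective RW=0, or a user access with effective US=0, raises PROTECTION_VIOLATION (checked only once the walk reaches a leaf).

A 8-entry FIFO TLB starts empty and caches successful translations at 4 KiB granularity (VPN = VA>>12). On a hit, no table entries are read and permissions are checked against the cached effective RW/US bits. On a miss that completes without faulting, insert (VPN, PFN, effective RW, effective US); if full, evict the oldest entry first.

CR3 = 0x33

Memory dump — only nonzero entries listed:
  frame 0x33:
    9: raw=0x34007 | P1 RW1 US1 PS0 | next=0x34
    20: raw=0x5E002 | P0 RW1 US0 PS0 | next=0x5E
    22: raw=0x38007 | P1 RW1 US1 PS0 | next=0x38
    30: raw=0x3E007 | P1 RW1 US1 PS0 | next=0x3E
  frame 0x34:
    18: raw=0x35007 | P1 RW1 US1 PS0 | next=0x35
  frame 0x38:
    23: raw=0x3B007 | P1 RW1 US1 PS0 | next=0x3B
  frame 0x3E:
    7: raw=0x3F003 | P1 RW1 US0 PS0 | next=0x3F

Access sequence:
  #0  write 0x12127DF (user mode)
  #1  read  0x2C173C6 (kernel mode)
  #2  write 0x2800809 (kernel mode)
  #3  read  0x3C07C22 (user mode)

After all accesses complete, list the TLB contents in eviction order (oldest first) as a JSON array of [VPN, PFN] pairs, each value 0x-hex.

Trace:
#0 VA=0x12127DF (w,user):
  L0 @0x33[9] → 0x34007  P=1,RW=1,US=1,PS=0
  L1 @0x34[18] → 0x35007  P=1,RW=1,US=1,PS=0
  → PA=0x357DF  (2 entries read)
#1 VA=0x2C173C6 (r,kernel):
  L0 @0x33[22] → 0x38007  P=1,RW=1,US=1,PS=0
  L1 @0x38[23] → 0x3B007  P=1,RW=1,US=1,PS=0
  → PA=0x3B3C6  (2 entries read)
#2 VA=0x2800809 (w,kernel):
  L0 @0x33[20] → 0x5E002  P=0,RW=1,US=0,PS=0
  ✗ PAGE_NOT_PRESENT  [1 reads]
#3 VA=0x3C07C22 (r,user):
  L0 @0x33[30] → 0x3E007  P=1,RW=1,US=1,PS=0
  L1 @0x3E[7] → 0x3F003  P=1,RW=1,US=0,PS=0
  ✗ PROTECTION_VIOLATION  [2 reads]

TLB: [["0x1212", "0x35"], ["0x2C17", "0x3B"]]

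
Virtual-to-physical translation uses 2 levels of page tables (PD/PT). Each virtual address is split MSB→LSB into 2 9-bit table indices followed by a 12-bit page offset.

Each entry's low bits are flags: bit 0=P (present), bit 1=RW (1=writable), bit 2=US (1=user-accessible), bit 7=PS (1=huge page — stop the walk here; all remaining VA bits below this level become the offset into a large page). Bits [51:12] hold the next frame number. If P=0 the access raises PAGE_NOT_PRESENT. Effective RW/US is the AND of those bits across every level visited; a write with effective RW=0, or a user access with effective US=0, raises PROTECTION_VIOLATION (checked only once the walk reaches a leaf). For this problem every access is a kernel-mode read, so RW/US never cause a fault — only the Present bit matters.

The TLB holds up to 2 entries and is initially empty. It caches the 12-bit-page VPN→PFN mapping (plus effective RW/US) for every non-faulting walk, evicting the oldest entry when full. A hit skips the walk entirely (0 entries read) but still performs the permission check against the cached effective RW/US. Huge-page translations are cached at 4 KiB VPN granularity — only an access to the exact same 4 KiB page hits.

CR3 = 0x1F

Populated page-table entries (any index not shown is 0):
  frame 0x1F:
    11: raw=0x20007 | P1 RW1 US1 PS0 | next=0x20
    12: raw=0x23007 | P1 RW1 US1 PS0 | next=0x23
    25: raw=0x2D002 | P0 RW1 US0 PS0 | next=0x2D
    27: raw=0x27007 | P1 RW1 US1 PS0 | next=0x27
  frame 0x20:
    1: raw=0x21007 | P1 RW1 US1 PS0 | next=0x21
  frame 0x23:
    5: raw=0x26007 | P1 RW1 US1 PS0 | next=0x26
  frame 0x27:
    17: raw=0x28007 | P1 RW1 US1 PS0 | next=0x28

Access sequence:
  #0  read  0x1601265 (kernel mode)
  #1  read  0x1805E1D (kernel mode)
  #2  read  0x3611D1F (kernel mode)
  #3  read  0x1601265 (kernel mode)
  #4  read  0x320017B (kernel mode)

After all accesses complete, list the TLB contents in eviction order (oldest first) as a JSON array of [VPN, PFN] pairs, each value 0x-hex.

Trace:
#0 VA=0x1601265 (r,kernel):
  L0: frame=0x1F idx=11 entry=0x20007 [P=1 RW=1 US=1 PS=0]
  L1: frame=0x20 idx=1 entry=0x21007 [P=1 RW=1 US=1 PS=0]
  ✓ 0x21265  — 2 lookups
#1 VA=0x1805E1D (r,kernel):
  L0: frame=0x1F idx=12 entry=0x23007 [P=1 RW=1 US=1 PS=0]
  L1: frame=0x23 idx=5 entry=0x26007 [P=1 RW=1 US=1 PS=0]
  ✓ 0x26E1D  — 2 lookups
#2 VA=0x3611D1F (r,kernel):
  L0: frame=0x1F idx=27 entry=0x27007 [P=1 RW=1 US=1 PS=0]
  L1: frame=0x27 idx=17 entry=0x28007 [P=1 RW=1 US=1 PS=0]
  ✓ 0x28D1F  — 2 lookups
#3 VA=0x1601265 (r,kernel):
  L0: frame=0x1F idx=11 entry=0x20007 [P=1 RW=1 US=1 PS=0]
  L1: frame=0x20 idx=1 entry=0x21007 [P=1 RW=1 US=1 PS=0]
  ✓ 0x21265  — 2 lookups
#4 VA=0x320017B (r,kernel):
  L0: frame=0x1F idx=25 entry=0x2D002 [P=0 RW=1 US=0 PS=0]
  → PAGE_NOT_PRESENT  (1 entries read)

TLB: [["0x3611", "0x28"], ["0x1601", "0x21"]]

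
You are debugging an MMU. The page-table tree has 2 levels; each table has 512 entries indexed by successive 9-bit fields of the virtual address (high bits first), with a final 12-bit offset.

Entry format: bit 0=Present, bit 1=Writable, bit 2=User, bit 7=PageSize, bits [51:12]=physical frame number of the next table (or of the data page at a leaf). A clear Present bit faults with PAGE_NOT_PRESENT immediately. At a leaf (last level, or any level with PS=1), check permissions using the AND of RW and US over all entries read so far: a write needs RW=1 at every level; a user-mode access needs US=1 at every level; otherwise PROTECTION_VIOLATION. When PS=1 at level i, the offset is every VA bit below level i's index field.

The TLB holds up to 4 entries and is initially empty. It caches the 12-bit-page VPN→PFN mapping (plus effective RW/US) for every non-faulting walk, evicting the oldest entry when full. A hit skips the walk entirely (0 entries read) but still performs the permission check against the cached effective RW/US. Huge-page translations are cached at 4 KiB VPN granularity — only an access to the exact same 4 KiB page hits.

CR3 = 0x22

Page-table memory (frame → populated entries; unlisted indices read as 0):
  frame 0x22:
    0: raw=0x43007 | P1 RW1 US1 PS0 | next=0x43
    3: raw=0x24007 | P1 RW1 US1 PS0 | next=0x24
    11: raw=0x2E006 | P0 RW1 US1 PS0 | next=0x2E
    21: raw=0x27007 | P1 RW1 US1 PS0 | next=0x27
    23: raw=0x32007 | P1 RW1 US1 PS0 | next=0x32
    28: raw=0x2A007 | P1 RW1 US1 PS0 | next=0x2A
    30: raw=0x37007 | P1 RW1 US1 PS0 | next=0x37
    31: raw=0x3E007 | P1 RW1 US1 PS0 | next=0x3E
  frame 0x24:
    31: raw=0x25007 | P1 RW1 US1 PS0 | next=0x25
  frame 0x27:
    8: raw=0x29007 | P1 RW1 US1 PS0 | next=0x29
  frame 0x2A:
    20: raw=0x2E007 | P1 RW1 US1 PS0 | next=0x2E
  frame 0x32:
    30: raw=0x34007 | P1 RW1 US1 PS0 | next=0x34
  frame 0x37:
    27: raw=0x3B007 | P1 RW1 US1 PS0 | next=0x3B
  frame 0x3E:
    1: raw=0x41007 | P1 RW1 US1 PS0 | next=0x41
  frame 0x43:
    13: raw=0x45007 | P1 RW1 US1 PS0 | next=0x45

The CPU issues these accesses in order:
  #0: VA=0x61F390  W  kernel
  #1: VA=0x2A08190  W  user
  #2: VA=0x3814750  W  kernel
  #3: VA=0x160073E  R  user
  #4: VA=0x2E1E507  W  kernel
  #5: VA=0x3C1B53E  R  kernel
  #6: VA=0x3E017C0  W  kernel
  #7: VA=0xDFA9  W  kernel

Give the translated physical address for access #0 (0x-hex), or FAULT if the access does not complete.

Trace:
#0 VA=0x61F390 (w,kernel):
  L0 @0x22[3] → 0x24007  P=1,RW=1,US=1,PS=0
  L1 @0x24[31] → 0x25007  P=1,RW=1,US=1,PS=0
  ✓ 0x25390  — 2 lookups
#1 VA=0x2A08190 (w,user):
  L0 @0x22[21] → 0x27007  P=1,RW=1,US=1,PS=0
  L1 @0x27[8] → 0x29007  P=1,RW=1,US=1,PS=0
  ✓ 0x29190  — 2 lookups
#2 VA=0x3814750 (w,kernel):
  L0 @0x22[28] → 0x2A007  P=1,RW=1,US=1,PS=0
  L1 @0x2A[20] → 0x2E007  P=1,RW=1,US=1,PS=0
  ✓ 0x2E750  — 2 lookups
#3 VA=0x160073E (r,user):
  L0 @0x22[11] → 0x2E006  P=0,RW=1,US=1,PS=0
  → PAGE_NOT_PRESENT  (1 entries read)
#4 VA=0x2E1E507 (w,kernel):
  L0 @0x22[23] → 0x32007  P=1,RW=1,US=1,PS=0
  L1 @0x32[30] → 0x34007  P=1,RW=1,US=1,PS=0
  ✓ 0x34507  — 2 lookups
#5 VA=0x3C1B53E (r,kernel):
  L0 @0x22[30] → 0x37007  P=1,RW=1,US=1,PS=0
  L1 @0x37[27] → 0x3B007  P=1,RW=1,US=1,PS=0
  ✓ 0x3B53E  — 2 lookups
#6 VA=0x3E017C0 (w,kernel):
  L0 @0x22[31] → 0x3E007  P=1,RW=1,US=1,PS=0
  L1 @0x3E[1] → 0x41007  P=1,RW=1,US=1,PS=0
  ✓ 0x417C0  — 2 lookups
#7 VA=0xDFA9 (w,kernel):
  L0 @0x22[0] → 0x43007  P=1,RW=1,US=1,PS=0
  L1 @0x43[13] → 0x45007  P=1,RW=1,US=1,PS=0
  ✓ 0x45FA9  — 2 lookups

Access #0 PA: 0x25390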